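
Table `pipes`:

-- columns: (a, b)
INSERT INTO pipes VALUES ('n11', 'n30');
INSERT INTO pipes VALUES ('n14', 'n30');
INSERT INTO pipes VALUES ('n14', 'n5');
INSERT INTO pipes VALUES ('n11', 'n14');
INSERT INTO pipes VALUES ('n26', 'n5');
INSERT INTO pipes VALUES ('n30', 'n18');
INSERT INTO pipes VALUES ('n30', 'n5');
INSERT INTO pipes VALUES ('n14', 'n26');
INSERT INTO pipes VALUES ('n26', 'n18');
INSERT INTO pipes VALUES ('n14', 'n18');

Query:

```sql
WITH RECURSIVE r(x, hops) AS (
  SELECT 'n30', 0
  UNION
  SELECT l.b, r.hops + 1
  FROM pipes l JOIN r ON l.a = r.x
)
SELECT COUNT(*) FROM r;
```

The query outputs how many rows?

Base: (n30, hops=0).
Iteration 1: edges from {n30} -> (n18, hops=1), (n5, hops=1).
Iteration 2: no outgoing edges from {n18,n5}; recursion stops.
Total rows emitted: 3.

3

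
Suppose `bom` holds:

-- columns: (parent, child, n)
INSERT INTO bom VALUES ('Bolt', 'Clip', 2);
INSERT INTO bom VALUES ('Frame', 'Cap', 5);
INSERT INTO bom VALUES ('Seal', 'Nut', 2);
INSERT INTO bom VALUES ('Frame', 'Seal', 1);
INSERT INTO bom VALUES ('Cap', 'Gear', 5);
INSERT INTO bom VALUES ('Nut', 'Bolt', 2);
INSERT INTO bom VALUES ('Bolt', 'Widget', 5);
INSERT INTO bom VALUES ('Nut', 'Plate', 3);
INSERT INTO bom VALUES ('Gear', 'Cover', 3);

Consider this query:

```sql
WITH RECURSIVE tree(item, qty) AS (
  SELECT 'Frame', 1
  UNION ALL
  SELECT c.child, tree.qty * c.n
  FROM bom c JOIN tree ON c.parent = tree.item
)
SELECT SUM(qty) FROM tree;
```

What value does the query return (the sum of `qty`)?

Base: (Frame, qty=1).
Iteration 1: components of {Frame} -> Cap = 1*5 = 5, Seal = 1*1 = 1.
Iteration 2: components of {Cap,Seal} -> Gear = 5*5 = 25, Nut = 1*2 = 2.
Iteration 3: components of {Gear,Nut} -> Bolt = 2*2 = 4, Cover = 25*3 = 75, Plate = 2*3 = 6.
Iteration 4: components of {Bolt,Cover,Plate} -> Clip = 4*2 = 8, Widget = 4*5 = 20.
Iteration 5: no further components; recursion stops.
SUM(qty) = 1 + 5 + 1 + 25 + 2 + 75 + 4 + 6 + 8 + 20 = 147.

147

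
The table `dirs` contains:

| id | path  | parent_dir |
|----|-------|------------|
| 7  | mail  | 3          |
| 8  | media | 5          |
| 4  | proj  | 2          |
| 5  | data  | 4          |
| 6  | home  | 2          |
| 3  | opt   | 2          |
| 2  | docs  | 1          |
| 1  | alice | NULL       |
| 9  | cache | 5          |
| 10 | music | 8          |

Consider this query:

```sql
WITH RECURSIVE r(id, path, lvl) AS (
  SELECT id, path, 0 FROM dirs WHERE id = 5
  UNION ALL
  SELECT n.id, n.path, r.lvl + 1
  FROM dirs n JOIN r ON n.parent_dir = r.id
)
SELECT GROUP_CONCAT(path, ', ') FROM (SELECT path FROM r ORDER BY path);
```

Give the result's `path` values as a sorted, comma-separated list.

Base: id=5 (data) at lvl 0.
Iteration 1: rows with parent_dir in {5} -> media (id 8, lvl 1), cache (id 9, lvl 1).
Iteration 2: rows with parent_dir in {8,9} -> music (id 10, lvl 2).
Iteration 3: no rows with parent_dir in {10}; recursion stops.

cache, data, media, music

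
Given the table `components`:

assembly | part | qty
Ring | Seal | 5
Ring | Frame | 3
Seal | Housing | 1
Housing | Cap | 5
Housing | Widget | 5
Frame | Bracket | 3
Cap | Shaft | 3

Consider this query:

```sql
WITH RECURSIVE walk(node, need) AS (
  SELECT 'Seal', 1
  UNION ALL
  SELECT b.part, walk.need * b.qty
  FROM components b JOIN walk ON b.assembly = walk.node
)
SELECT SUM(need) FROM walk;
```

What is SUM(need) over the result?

27

Base: (Seal, need=1).
Iteration 1: components of {Seal} -> Housing = 1*1 = 1.
Iteration 2: components of {Housing} -> Cap = 1*5 = 5, Widget = 1*5 = 5.
Iteration 3: components of {Cap,Widget} -> Shaft = 5*3 = 15.
Iteration 4: no further components; recursion stops.
SUM(need) = 1 + 1 + 5 + 5 + 15 = 27.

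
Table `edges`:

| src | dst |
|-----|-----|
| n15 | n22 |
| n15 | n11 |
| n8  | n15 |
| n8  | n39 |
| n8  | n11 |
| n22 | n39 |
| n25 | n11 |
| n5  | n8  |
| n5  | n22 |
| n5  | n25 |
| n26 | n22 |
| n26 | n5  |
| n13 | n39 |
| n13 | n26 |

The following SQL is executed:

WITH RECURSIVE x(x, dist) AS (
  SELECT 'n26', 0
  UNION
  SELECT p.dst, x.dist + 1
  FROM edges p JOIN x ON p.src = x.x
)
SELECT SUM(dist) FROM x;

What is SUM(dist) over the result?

Base: (n26, dist=0).
Iteration 1: edges from {n26} -> (n22, dist=1), (n5, dist=1).
Iteration 2: edges from {n22,n5} -> (n22, dist=2), (n25, dist=2), (n39, dist=2), (n8, dist=2).
Iteration 3: edges from {n22,n25,n39,n8} -> (n11, dist=3), (n15, dist=3), (n39, dist=3). [UNION drops 2 duplicate row(s)]
Iteration 4: edges from {n11,n15,n39} -> (n11, dist=4), (n22, dist=4).
Iteration 5: edges from {n11,n22} -> (n39, dist=5).
Iteration 6: no outgoing edges from {n39}; recursion stops.
SUM(dist) = 0 + 1 + 1 + 2 + 2 + 2 + 2 + 3 + 3 + 3 + 4 + 4 + 5 = 32.

32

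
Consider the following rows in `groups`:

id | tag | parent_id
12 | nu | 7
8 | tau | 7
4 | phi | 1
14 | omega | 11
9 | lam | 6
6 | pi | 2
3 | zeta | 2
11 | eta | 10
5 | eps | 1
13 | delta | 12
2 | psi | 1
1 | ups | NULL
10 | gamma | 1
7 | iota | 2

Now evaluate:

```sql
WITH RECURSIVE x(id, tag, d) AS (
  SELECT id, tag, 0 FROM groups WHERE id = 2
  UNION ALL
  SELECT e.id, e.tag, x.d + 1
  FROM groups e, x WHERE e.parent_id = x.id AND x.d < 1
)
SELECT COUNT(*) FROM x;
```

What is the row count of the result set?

4

Base: id=2 (psi) at d 0.
Iteration 1: rows with parent_id in {2} -> zeta (id 3, d 1), pi (id 6, d 1), iota (id 7, d 1).
Iteration 2: d < 1 fails for all current rows; recursion stops.
Total rows emitted: 4.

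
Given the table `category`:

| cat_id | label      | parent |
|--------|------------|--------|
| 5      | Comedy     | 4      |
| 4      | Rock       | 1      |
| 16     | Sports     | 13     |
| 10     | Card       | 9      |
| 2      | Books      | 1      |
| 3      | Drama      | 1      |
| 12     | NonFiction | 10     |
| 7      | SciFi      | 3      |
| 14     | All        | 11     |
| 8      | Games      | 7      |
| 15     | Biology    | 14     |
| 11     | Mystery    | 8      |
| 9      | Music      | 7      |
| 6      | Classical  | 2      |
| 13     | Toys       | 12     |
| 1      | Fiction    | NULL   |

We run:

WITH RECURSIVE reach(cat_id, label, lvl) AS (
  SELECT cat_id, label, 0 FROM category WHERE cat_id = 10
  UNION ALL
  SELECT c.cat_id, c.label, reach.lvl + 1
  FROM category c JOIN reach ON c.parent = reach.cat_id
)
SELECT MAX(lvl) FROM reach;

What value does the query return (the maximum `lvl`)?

3

Base: cat_id=10 (Card) at lvl 0.
Iteration 1: rows with parent in {10} -> NonFiction (id 12, lvl 1).
Iteration 2: rows with parent in {12} -> Toys (id 13, lvl 2).
Iteration 3: rows with parent in {13} -> Sports (id 16, lvl 3).
Iteration 4: no rows with parent in {16}; recursion stops.
lvl values: 0, 1, 2, 3; the maximum is 3.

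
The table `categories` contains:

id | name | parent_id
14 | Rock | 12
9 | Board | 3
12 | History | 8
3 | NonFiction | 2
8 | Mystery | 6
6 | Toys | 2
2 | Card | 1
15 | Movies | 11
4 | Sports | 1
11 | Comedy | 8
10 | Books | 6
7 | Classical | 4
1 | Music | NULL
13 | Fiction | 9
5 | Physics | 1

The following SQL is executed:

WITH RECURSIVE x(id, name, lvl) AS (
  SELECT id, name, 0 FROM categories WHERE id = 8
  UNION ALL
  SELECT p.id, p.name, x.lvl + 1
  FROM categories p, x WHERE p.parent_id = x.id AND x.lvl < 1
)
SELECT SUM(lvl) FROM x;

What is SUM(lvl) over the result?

Base: id=8 (Mystery) at lvl 0.
Iteration 1: rows with parent_id in {8} -> Comedy (id 11, lvl 1), History (id 12, lvl 1).
Iteration 2: lvl < 1 fails for all current rows; recursion stops.
SUM(lvl) = 0 + 1 + 1 = 2.

2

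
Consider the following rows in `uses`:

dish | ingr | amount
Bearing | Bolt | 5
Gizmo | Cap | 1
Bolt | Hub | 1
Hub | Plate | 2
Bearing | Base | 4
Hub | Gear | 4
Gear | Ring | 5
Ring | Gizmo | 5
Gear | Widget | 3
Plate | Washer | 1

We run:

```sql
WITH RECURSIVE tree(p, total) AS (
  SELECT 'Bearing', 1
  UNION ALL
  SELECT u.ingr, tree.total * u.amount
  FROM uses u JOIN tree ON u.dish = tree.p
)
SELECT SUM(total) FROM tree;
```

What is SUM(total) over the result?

Base: (Bearing, total=1).
Iteration 1: components of {Bearing} -> Base = 1*4 = 4, Bolt = 1*5 = 5.
Iteration 2: components of {Base,Bolt} -> Hub = 5*1 = 5.
Iteration 3: components of {Hub} -> Gear = 5*4 = 20, Plate = 5*2 = 10.
Iteration 4: components of {Gear,Plate} -> Ring = 20*5 = 100, Washer = 10*1 = 10, Widget = 20*3 = 60.
Iteration 5: components of {Ring,Washer,Widget} -> Gizmo = 100*5 = 500.
Iteration 6: components of {Gizmo} -> Cap = 500*1 = 500.
Iteration 7: no further components; recursion stops.
SUM(total) = 1 + 5 + 4 + 5 + 10 + 20 + 10 + 60 + 100 + 500 + 500 = 1215.

1215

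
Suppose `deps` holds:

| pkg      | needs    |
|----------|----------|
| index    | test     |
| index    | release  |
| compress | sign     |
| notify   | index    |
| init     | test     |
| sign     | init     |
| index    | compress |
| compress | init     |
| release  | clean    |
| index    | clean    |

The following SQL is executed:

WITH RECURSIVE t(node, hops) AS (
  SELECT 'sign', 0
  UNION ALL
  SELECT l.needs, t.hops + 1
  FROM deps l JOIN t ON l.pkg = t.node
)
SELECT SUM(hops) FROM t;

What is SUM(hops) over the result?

Base: (sign, hops=0).
Iteration 1: edges from {sign} -> (init, hops=1).
Iteration 2: edges from {init} -> (test, hops=2).
Iteration 3: no outgoing edges from {test}; recursion stops.
SUM(hops) = 0 + 1 + 2 = 3.

3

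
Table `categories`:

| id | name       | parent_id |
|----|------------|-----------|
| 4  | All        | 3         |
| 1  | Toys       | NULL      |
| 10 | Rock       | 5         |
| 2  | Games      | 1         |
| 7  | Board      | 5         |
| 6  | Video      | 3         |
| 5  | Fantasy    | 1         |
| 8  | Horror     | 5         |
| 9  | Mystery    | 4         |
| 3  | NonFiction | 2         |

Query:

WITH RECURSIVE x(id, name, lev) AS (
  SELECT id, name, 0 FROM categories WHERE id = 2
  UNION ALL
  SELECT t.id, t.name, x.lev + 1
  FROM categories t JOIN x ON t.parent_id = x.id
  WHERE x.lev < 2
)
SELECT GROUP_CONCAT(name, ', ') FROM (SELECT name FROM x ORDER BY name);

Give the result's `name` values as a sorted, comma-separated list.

All, Games, NonFiction, Video

Base: id=2 (Games) at lev 0.
Iteration 1: rows with parent_id in {2} -> NonFiction (id 3, lev 1).
Iteration 2: rows with parent_id in {3} -> All (id 4, lev 2), Video (id 6, lev 2).
Iteration 3: lev < 2 fails for all current rows; recursion stops.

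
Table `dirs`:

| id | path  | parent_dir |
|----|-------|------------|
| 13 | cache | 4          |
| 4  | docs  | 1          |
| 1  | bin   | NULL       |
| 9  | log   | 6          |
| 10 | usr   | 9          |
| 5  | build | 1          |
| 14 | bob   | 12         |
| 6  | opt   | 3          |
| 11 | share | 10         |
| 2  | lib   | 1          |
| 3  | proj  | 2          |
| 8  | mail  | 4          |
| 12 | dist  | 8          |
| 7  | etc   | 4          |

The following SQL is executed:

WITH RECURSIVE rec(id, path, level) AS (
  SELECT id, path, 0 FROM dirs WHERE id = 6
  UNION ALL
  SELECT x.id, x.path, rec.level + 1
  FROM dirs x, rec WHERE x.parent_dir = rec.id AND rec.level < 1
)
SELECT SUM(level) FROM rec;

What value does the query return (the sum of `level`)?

Base: id=6 (opt) at level 0.
Iteration 1: rows with parent_dir in {6} -> log (id 9, level 1).
Iteration 2: level < 1 fails for all current rows; recursion stops.
SUM(level) = 0 + 1 = 1.

1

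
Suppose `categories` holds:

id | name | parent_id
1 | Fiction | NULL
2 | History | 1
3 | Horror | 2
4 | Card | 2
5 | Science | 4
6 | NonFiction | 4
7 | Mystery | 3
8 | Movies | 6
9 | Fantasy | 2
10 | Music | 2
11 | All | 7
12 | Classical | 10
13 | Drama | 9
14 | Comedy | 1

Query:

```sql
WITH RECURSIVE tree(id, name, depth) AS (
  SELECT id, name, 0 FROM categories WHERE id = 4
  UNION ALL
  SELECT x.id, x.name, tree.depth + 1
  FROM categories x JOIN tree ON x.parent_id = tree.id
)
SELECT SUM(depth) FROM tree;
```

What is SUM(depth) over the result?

Base: id=4 (Card) at depth 0.
Iteration 1: rows with parent_id in {4} -> Science (id 5, depth 1), NonFiction (id 6, depth 1).
Iteration 2: rows with parent_id in {5,6} -> Movies (id 8, depth 2).
Iteration 3: no rows with parent_id in {8}; recursion stops.
SUM(depth) = 0 + 1 + 1 + 2 = 4.

4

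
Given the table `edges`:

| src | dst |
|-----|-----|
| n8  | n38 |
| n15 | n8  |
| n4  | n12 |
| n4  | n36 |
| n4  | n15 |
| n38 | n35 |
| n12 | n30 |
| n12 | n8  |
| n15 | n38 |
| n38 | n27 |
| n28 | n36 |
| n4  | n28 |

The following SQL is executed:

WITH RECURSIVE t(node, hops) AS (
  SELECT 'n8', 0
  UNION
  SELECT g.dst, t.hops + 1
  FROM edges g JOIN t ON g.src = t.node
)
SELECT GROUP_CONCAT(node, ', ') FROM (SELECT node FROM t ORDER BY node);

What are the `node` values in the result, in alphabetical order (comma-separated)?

n27, n35, n38, n8

Base: (n8, hops=0).
Iteration 1: edges from {n8} -> (n38, hops=1).
Iteration 2: edges from {n38} -> (n27, hops=2), (n35, hops=2).
Iteration 3: no outgoing edges from {n27,n35}; recursion stops.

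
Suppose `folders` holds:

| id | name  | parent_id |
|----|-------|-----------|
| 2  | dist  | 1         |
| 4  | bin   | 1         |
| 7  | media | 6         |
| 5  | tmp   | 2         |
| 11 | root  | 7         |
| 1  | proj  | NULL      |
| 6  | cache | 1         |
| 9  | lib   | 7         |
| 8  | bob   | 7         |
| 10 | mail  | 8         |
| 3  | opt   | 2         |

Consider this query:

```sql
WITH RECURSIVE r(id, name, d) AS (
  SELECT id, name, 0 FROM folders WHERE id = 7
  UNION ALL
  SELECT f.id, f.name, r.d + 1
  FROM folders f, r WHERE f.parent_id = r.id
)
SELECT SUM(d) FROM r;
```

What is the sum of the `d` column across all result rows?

Base: id=7 (media) at d 0.
Iteration 1: rows with parent_id in {7} -> bob (id 8, d 1), lib (id 9, d 1), root (id 11, d 1).
Iteration 2: rows with parent_id in {8,9,11} -> mail (id 10, d 2).
Iteration 3: no rows with parent_id in {10}; recursion stops.
SUM(d) = 0 + 1 + 1 + 1 + 2 = 5.

5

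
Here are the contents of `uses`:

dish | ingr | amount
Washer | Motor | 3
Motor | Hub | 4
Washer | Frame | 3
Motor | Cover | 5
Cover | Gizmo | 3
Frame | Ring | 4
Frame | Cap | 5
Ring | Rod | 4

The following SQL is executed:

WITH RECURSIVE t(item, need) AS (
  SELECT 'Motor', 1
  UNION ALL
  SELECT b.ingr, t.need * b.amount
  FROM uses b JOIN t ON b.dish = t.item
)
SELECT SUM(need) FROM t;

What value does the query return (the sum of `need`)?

25

Base: (Motor, need=1).
Iteration 1: components of {Motor} -> Cover = 1*5 = 5, Hub = 1*4 = 4.
Iteration 2: components of {Cover,Hub} -> Gizmo = 5*3 = 15.
Iteration 3: no further components; recursion stops.
SUM(need) = 1 + 4 + 5 + 15 = 25.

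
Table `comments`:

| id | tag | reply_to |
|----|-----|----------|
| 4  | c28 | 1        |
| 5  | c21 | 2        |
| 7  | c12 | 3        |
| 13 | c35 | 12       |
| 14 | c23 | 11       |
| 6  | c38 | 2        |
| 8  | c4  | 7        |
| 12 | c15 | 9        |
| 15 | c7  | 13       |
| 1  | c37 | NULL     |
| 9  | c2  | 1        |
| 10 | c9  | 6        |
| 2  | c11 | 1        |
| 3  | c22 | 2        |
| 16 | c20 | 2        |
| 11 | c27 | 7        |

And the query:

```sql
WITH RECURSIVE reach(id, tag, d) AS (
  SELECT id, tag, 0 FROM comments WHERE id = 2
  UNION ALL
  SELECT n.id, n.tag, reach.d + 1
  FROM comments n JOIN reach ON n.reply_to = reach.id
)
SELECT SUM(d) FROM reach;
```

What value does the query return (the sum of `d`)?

Base: id=2 (c11) at d 0.
Iteration 1: rows with reply_to in {2} -> c22 (id 3, d 1), c21 (id 5, d 1), c38 (id 6, d 1), c20 (id 16, d 1).
Iteration 2: rows with reply_to in {3,5,6,16} -> c12 (id 7, d 2), c9 (id 10, d 2).
Iteration 3: rows with reply_to in {7,10} -> c4 (id 8, d 3), c27 (id 11, d 3).
Iteration 4: rows with reply_to in {8,11} -> c23 (id 14, d 4).
Iteration 5: no rows with reply_to in {14}; recursion stops.
SUM(d) = 0 + 1 + 1 + 1 + 1 + 2 + 2 + 3 + 3 + 4 = 18.

18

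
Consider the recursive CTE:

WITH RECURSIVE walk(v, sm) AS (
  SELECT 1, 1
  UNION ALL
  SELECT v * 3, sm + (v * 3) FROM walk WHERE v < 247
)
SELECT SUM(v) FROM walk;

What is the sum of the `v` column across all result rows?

Base: v=1, sm=1.
Iteration 1: 1 < 247 holds -> v = 1 * 3 = 3, sm = 1 + 3 = 4.
Iteration 2: 3 < 247 holds -> v = 3 * 3 = 9, sm = 4 + 9 = 13.
Iteration 3: 9 < 247 holds -> v = 9 * 3 = 27, sm = 13 + 27 = 40.
Iteration 4: 27 < 247 holds -> v = 27 * 3 = 81, sm = 40 + 81 = 121.
Iteration 5: 81 < 247 holds -> v = 81 * 3 = 243, sm = 121 + 243 = 364.
Iteration 6: 243 < 247 holds -> v = 243 * 3 = 729, sm = 364 + 729 = 1093.
Iteration 7: 729 < 247 fails; recursion stops.
SUM(v) = 1 + 3 + 9 + 27 + 81 + 243 + 729 = 1093.

1093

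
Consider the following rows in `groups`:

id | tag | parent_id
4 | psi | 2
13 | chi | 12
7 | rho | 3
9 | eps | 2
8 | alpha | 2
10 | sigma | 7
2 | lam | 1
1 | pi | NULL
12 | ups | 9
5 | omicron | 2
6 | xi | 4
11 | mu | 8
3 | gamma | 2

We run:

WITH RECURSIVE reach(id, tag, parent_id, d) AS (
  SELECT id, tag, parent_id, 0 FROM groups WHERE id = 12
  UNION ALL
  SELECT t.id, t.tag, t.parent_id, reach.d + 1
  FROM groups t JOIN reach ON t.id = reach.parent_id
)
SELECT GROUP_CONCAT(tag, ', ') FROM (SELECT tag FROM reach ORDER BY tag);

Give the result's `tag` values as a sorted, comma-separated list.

eps, lam, pi, ups

Base: id=12 (ups), parent_id=9, d 0.
Iteration 1: join on id=9 -> eps (id 9, parent_id=2, d 1).
Iteration 2: join on id=2 -> lam (id 2, parent_id=1, d 2).
Iteration 3: join on id=1 -> pi (id 1, parent_id=NULL, d 3).
Iteration 4: parent_id is NULL; no match; recursion stops.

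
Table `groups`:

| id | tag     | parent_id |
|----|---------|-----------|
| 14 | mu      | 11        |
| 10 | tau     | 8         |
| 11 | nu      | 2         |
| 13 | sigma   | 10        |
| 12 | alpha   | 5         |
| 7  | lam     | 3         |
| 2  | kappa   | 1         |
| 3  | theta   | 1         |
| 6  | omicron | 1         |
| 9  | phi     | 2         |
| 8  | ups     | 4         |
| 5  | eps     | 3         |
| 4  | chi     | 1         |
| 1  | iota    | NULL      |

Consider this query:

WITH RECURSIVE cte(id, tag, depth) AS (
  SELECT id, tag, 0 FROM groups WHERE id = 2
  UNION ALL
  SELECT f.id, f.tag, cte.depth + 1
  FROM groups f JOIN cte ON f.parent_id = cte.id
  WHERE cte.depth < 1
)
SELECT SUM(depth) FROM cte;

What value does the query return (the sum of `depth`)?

Base: id=2 (kappa) at depth 0.
Iteration 1: rows with parent_id in {2} -> phi (id 9, depth 1), nu (id 11, depth 1).
Iteration 2: depth < 1 fails for all current rows; recursion stops.
SUM(depth) = 0 + 1 + 1 = 2.

2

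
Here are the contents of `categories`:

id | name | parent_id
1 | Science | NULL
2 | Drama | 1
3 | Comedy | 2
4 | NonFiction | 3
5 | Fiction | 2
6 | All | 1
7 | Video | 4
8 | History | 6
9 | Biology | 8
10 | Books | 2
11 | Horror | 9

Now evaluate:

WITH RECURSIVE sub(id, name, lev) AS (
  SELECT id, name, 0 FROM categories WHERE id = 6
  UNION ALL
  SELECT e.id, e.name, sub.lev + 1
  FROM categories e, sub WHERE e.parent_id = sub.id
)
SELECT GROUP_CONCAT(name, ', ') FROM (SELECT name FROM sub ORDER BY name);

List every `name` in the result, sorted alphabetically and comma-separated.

Base: id=6 (All) at lev 0.
Iteration 1: rows with parent_id in {6} -> History (id 8, lev 1).
Iteration 2: rows with parent_id in {8} -> Biology (id 9, lev 2).
Iteration 3: rows with parent_id in {9} -> Horror (id 11, lev 3).
Iteration 4: no rows with parent_id in {11}; recursion stops.

All, Biology, History, Horror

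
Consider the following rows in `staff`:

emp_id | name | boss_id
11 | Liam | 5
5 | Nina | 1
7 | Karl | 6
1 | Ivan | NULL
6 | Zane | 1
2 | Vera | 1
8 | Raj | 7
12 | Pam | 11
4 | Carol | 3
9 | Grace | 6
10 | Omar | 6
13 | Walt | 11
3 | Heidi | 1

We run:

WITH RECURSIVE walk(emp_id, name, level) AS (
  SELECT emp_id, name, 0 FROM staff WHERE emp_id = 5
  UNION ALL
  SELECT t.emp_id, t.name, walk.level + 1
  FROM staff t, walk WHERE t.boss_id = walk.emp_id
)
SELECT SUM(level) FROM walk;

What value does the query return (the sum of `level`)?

Base: emp_id=5 (Nina) at level 0.
Iteration 1: rows with boss_id in {5} -> Liam (id 11, level 1).
Iteration 2: rows with boss_id in {11} -> Pam (id 12, level 2), Walt (id 13, level 2).
Iteration 3: no rows with boss_id in {12,13}; recursion stops.
SUM(level) = 0 + 1 + 2 + 2 = 5.

5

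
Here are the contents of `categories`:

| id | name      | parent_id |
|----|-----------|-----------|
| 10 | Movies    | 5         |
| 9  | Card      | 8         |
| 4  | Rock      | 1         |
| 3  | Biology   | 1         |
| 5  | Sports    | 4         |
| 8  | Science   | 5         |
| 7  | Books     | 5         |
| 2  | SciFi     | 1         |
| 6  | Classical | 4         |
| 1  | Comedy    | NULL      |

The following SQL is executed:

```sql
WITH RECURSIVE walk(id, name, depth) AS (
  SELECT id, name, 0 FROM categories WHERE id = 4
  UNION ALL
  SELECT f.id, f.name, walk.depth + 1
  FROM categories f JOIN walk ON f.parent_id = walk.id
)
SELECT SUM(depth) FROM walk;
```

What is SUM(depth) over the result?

Base: id=4 (Rock) at depth 0.
Iteration 1: rows with parent_id in {4} -> Sports (id 5, depth 1), Classical (id 6, depth 1).
Iteration 2: rows with parent_id in {5,6} -> Books (id 7, depth 2), Science (id 8, depth 2), Movies (id 10, depth 2).
Iteration 3: rows with parent_id in {7,8,10} -> Card (id 9, depth 3).
Iteration 4: no rows with parent_id in {9}; recursion stops.
SUM(depth) = 0 + 1 + 1 + 2 + 2 + 2 + 3 = 11.

11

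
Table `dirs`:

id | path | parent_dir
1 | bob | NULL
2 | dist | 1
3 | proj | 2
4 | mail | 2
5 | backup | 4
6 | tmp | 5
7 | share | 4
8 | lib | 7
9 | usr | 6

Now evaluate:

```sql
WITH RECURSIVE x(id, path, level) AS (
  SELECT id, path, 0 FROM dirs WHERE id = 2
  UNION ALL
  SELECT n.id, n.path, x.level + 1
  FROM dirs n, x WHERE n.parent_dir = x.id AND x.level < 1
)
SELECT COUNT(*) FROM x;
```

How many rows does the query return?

3

Base: id=2 (dist) at level 0.
Iteration 1: rows with parent_dir in {2} -> proj (id 3, level 1), mail (id 4, level 1).
Iteration 2: level < 1 fails for all current rows; recursion stops.
Total rows emitted: 3.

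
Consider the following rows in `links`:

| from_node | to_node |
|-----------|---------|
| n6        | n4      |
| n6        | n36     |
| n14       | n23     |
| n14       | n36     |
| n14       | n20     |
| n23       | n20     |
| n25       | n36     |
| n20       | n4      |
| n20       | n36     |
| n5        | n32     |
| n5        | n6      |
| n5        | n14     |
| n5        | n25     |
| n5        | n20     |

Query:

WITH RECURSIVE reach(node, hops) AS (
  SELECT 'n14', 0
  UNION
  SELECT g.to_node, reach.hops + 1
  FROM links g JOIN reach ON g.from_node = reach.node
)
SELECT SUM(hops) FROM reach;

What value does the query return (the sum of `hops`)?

15

Base: (n14, hops=0).
Iteration 1: edges from {n14} -> (n20, hops=1), (n23, hops=1), (n36, hops=1).
Iteration 2: edges from {n20,n23,n36} -> (n20, hops=2), (n36, hops=2), (n4, hops=2).
Iteration 3: edges from {n20,n36,n4} -> (n36, hops=3), (n4, hops=3).
Iteration 4: no outgoing edges from {n36,n4}; recursion stops.
SUM(hops) = 0 + 1 + 1 + 1 + 2 + 2 + 2 + 3 + 3 = 15.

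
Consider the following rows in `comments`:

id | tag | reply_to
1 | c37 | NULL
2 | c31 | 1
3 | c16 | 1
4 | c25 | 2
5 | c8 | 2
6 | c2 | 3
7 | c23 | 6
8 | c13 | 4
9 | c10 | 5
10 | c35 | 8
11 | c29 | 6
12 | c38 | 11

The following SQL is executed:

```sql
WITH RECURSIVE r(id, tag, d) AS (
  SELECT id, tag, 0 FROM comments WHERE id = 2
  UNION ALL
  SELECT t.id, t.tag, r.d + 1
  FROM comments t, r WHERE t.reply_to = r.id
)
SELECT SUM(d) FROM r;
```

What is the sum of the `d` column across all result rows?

9

Base: id=2 (c31) at d 0.
Iteration 1: rows with reply_to in {2} -> c25 (id 4, d 1), c8 (id 5, d 1).
Iteration 2: rows with reply_to in {4,5} -> c13 (id 8, d 2), c10 (id 9, d 2).
Iteration 3: rows with reply_to in {8,9} -> c35 (id 10, d 3).
Iteration 4: no rows with reply_to in {10}; recursion stops.
SUM(d) = 0 + 1 + 1 + 2 + 2 + 3 = 9.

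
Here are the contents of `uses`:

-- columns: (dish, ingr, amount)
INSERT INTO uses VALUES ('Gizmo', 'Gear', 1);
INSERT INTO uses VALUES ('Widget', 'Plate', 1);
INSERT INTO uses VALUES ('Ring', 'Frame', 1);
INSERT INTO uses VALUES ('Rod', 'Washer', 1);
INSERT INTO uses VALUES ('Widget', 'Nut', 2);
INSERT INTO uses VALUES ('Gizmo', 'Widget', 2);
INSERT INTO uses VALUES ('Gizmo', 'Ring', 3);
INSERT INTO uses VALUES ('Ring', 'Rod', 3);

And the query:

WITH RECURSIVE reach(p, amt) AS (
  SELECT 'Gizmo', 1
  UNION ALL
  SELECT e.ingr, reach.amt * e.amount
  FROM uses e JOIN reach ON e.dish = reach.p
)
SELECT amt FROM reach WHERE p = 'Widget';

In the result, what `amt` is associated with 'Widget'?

Base: (Gizmo, amt=1).
Iteration 1: components of {Gizmo} -> Gear = 1*1 = 1, Ring = 1*3 = 3, Widget = 1*2 = 2.
Iteration 2: components of {Gear,Ring,Widget} -> Frame = 3*1 = 3, Nut = 2*2 = 4, Plate = 2*1 = 2, Rod = 3*3 = 9.
Iteration 3: components of {Frame,Nut,Plate,Rod} -> Washer = 9*1 = 9.
Iteration 4: no further components; recursion stops.

2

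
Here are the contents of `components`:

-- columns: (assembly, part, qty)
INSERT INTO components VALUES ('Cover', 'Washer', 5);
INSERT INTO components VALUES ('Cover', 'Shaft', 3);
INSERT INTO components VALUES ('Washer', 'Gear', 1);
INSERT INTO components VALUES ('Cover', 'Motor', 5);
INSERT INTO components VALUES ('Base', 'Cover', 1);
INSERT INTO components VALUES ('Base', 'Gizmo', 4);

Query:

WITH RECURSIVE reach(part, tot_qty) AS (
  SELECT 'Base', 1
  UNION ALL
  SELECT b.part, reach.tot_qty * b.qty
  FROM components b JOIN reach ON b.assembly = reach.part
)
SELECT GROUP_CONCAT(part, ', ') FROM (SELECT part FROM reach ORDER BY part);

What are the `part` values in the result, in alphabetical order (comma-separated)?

Base, Cover, Gear, Gizmo, Motor, Shaft, Washer

Base: (Base, tot_qty=1).
Iteration 1: components of {Base} -> Cover = 1*1 = 1, Gizmo = 1*4 = 4.
Iteration 2: components of {Cover,Gizmo} -> Motor = 1*5 = 5, Shaft = 1*3 = 3, Washer = 1*5 = 5.
Iteration 3: components of {Motor,Shaft,Washer} -> Gear = 5*1 = 5.
Iteration 4: no further components; recursion stops.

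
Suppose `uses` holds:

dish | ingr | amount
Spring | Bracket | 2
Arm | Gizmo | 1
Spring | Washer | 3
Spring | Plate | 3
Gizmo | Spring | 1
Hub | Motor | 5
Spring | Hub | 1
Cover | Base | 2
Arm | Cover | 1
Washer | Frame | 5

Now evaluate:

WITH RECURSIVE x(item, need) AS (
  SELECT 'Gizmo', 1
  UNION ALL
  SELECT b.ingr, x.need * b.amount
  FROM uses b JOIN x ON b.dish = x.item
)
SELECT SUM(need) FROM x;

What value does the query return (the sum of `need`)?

31

Base: (Gizmo, need=1).
Iteration 1: components of {Gizmo} -> Spring = 1*1 = 1.
Iteration 2: components of {Spring} -> Bracket = 1*2 = 2, Hub = 1*1 = 1, Plate = 1*3 = 3, Washer = 1*3 = 3.
Iteration 3: components of {Bracket,Hub,Plate,Washer} -> Frame = 3*5 = 15, Motor = 1*5 = 5.
Iteration 4: no further components; recursion stops.
SUM(need) = 1 + 1 + 3 + 1 + 2 + 3 + 5 + 15 = 31.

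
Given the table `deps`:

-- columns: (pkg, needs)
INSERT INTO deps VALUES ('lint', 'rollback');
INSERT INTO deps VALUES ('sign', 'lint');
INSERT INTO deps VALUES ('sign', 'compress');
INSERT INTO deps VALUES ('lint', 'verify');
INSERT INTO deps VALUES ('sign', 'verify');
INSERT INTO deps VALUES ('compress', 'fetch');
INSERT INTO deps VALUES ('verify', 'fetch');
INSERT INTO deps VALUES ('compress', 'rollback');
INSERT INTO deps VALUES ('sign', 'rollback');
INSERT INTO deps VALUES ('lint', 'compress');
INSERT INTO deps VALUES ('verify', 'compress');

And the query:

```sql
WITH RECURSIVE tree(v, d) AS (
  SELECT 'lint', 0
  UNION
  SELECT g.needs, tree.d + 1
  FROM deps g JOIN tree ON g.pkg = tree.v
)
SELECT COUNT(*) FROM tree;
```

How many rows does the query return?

Base: (lint, d=0).
Iteration 1: edges from {lint} -> (compress, d=1), (rollback, d=1), (verify, d=1).
Iteration 2: edges from {compress,rollback,verify} -> (compress, d=2), (fetch, d=2), (rollback, d=2). [UNION drops 1 duplicate row(s)]
Iteration 3: edges from {compress,fetch,rollback} -> (fetch, d=3), (rollback, d=3).
Iteration 4: no outgoing edges from {fetch,rollback}; recursion stops.
Total rows emitted: 9.

9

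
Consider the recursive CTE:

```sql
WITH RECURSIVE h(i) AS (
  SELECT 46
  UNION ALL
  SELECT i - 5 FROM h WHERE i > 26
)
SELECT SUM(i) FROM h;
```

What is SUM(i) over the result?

Base: i=46.
Iteration 1: 46 > 26 holds -> i = 46 - 5 = 41.
Iteration 2: 41 > 26 holds -> i = 41 - 5 = 36.
Iteration 3: 36 > 26 holds -> i = 36 - 5 = 31.
Iteration 4: 31 > 26 holds -> i = 31 - 5 = 26.
Iteration 5: 26 > 26 fails; recursion stops.
SUM(i) = 46 + 41 + 36 + 31 + 26 = 180.

180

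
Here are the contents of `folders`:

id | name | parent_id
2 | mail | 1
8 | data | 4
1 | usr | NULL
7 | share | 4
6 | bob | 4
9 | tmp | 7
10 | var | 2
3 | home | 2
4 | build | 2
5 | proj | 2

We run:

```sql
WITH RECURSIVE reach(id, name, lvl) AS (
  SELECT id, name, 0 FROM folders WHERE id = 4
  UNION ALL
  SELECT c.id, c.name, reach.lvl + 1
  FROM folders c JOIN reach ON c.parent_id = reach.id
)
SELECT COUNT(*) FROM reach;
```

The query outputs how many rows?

Base: id=4 (build) at lvl 0.
Iteration 1: rows with parent_id in {4} -> bob (id 6, lvl 1), share (id 7, lvl 1), data (id 8, lvl 1).
Iteration 2: rows with parent_id in {6,7,8} -> tmp (id 9, lvl 2).
Iteration 3: no rows with parent_id in {9}; recursion stops.
Total rows emitted: 5.

5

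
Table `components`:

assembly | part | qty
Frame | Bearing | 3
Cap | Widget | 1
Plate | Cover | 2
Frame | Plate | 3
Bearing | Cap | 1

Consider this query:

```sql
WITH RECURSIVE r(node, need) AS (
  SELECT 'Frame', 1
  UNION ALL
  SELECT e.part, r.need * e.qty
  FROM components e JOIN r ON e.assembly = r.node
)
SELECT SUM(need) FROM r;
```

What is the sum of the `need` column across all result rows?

Base: (Frame, need=1).
Iteration 1: components of {Frame} -> Bearing = 1*3 = 3, Plate = 1*3 = 3.
Iteration 2: components of {Bearing,Plate} -> Cap = 3*1 = 3, Cover = 3*2 = 6.
Iteration 3: components of {Cap,Cover} -> Widget = 3*1 = 3.
Iteration 4: no further components; recursion stops.
SUM(need) = 1 + 3 + 3 + 3 + 6 + 3 = 19.

19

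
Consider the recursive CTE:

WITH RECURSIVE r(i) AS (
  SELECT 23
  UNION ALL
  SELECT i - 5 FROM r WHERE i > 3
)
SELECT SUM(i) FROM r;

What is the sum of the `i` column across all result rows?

Base: i=23.
Iteration 1: 23 > 3 holds -> i = 23 - 5 = 18.
Iteration 2: 18 > 3 holds -> i = 18 - 5 = 13.
Iteration 3: 13 > 3 holds -> i = 13 - 5 = 8.
Iteration 4: 8 > 3 holds -> i = 8 - 5 = 3.
Iteration 5: 3 > 3 fails; recursion stops.
SUM(i) = 23 + 18 + 13 + 8 + 3 = 65.

65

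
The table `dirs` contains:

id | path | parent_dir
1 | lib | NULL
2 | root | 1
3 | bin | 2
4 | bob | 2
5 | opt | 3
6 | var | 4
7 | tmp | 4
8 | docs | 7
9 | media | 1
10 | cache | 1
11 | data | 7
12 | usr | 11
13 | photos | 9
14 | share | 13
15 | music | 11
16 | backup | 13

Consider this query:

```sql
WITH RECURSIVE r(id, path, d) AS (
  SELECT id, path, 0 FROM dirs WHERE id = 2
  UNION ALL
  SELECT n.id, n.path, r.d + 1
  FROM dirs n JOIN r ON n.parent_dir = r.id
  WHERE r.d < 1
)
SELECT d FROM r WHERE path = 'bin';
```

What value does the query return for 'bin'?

1

Base: id=2 (root) at d 0.
Iteration 1: rows with parent_dir in {2} -> bin (id 3, d 1), bob (id 4, d 1).
Iteration 2: d < 1 fails for all current rows; recursion stops.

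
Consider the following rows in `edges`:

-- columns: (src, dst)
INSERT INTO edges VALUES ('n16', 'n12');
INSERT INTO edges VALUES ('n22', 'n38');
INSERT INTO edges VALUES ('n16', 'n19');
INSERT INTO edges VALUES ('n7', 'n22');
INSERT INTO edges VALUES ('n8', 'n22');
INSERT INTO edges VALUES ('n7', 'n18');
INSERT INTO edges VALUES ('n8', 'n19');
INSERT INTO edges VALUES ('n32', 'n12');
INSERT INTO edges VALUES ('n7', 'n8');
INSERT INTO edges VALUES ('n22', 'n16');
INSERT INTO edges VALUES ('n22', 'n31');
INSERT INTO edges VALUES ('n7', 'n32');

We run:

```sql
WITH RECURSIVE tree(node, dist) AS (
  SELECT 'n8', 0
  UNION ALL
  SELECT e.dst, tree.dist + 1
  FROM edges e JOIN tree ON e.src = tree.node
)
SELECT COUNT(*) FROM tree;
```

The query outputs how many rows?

8

Base: (n8, dist=0).
Iteration 1: edges from {n8} -> (n19, dist=1), (n22, dist=1).
Iteration 2: edges from {n19,n22} -> (n16, dist=2), (n31, dist=2), (n38, dist=2).
Iteration 3: edges from {n16,n31,n38} -> (n12, dist=3), (n19, dist=3).
Iteration 4: no outgoing edges from {n12,n19}; recursion stops.
Total rows emitted: 8.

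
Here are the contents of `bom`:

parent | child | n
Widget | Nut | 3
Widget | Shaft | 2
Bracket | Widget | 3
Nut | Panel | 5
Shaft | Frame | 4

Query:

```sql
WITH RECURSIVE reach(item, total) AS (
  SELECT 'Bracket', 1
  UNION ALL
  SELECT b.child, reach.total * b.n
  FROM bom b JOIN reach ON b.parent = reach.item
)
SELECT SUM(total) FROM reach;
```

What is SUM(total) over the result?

88

Base: (Bracket, total=1).
Iteration 1: components of {Bracket} -> Widget = 1*3 = 3.
Iteration 2: components of {Widget} -> Nut = 3*3 = 9, Shaft = 3*2 = 6.
Iteration 3: components of {Nut,Shaft} -> Frame = 6*4 = 24, Panel = 9*5 = 45.
Iteration 4: no further components; recursion stops.
SUM(total) = 1 + 3 + 9 + 6 + 45 + 24 = 88.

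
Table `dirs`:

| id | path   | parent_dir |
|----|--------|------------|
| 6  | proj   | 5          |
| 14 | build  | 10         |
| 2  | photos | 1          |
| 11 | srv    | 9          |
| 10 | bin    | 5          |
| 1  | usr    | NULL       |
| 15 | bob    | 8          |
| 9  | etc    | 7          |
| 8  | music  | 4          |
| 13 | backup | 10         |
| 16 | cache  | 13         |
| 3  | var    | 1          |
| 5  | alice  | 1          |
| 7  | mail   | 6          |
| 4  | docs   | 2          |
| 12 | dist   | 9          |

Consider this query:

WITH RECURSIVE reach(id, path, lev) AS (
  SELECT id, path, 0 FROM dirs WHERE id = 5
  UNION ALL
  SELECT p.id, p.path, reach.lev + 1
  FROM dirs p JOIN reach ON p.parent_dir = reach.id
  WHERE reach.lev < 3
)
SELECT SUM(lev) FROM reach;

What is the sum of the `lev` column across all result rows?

Base: id=5 (alice) at lev 0.
Iteration 1: rows with parent_dir in {5} -> proj (id 6, lev 1), bin (id 10, lev 1).
Iteration 2: rows with parent_dir in {6,10} -> mail (id 7, lev 2), backup (id 13, lev 2), build (id 14, lev 2).
Iteration 3: rows with parent_dir in {7,13,14} -> etc (id 9, lev 3), cache (id 16, lev 3).
Iteration 4: lev < 3 fails for all current rows; recursion stops.
SUM(lev) = 0 + 1 + 1 + 2 + 2 + 2 + 3 + 3 = 14.

14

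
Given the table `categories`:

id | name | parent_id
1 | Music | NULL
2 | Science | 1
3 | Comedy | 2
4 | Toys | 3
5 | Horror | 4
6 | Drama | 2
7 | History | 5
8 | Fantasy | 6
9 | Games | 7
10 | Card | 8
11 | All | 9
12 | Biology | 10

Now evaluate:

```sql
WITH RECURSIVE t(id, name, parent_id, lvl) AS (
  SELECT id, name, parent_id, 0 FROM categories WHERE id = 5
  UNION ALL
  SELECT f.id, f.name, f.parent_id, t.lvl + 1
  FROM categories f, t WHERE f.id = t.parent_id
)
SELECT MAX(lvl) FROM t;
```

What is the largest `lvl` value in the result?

Base: id=5 (Horror), parent_id=4, lvl 0.
Iteration 1: join on id=4 -> Toys (id 4, parent_id=3, lvl 1).
Iteration 2: join on id=3 -> Comedy (id 3, parent_id=2, lvl 2).
Iteration 3: join on id=2 -> Science (id 2, parent_id=1, lvl 3).
Iteration 4: join on id=1 -> Music (id 1, parent_id=NULL, lvl 4).
Iteration 5: parent_id is NULL; no match; recursion stops.
lvl values: 0, 1, 2, 3, 4; the maximum is 4.

4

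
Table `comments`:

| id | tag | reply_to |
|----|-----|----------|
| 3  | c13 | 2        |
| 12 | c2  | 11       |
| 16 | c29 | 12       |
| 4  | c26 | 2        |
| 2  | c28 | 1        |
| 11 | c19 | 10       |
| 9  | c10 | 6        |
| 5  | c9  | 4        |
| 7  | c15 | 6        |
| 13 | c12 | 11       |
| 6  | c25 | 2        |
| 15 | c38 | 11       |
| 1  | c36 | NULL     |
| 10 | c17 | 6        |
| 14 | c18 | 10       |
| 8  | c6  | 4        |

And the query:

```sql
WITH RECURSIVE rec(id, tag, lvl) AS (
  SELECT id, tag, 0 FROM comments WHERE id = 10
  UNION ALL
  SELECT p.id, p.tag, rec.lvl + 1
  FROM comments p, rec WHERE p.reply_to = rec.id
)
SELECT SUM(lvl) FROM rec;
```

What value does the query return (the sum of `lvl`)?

11

Base: id=10 (c17) at lvl 0.
Iteration 1: rows with reply_to in {10} -> c19 (id 11, lvl 1), c18 (id 14, lvl 1).
Iteration 2: rows with reply_to in {11,14} -> c2 (id 12, lvl 2), c12 (id 13, lvl 2), c38 (id 15, lvl 2).
Iteration 3: rows with reply_to in {12,13,15} -> c29 (id 16, lvl 3).
Iteration 4: no rows with reply_to in {16}; recursion stops.
SUM(lvl) = 0 + 1 + 1 + 2 + 2 + 2 + 3 = 11.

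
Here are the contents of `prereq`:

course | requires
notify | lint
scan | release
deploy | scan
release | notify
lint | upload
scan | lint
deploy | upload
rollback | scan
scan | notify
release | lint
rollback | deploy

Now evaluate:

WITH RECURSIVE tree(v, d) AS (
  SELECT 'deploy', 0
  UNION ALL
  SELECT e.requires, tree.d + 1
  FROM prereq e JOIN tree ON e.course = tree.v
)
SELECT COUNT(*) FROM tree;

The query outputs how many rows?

14

Base: (deploy, d=0).
Iteration 1: edges from {deploy} -> (scan, d=1), (upload, d=1).
Iteration 2: edges from {scan,upload} -> (lint, d=2), (notify, d=2), (release, d=2).
Iteration 3: edges from {lint,notify,release} -> (lint, d=3) x2, (notify, d=3), (upload, d=3). [UNION ALL keeps all 4 new rows, including repeats]
Iteration 4: edges from {lint,notify,upload} -> (lint, d=4), (upload, d=4) x2. [UNION ALL keeps all 3 new rows, including repeats]
Iteration 5: edges from {lint,upload} -> (upload, d=5).
Iteration 6: no outgoing edges from {upload}; recursion stops.
Total rows emitted: 14.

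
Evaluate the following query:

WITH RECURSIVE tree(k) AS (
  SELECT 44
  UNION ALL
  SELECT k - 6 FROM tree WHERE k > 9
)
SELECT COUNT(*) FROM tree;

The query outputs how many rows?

7

Base: k=44.
Iteration 1: 44 > 9 holds -> k = 44 - 6 = 38.
Iteration 2: 38 > 9 holds -> k = 38 - 6 = 32.
Iteration 3: 32 > 9 holds -> k = 32 - 6 = 26.
Iteration 4: 26 > 9 holds -> k = 26 - 6 = 20.
Iteration 5: 20 > 9 holds -> k = 20 - 6 = 14.
Iteration 6: 14 > 9 holds -> k = 14 - 6 = 8.
Iteration 7: 8 > 9 fails; recursion stops.
Total rows emitted: 7.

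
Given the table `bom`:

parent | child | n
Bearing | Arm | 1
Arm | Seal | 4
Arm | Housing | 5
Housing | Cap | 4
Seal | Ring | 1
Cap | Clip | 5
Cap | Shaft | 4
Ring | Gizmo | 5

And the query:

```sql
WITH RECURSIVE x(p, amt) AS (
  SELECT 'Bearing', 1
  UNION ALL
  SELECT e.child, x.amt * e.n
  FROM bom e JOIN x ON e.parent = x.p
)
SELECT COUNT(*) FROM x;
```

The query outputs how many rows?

9

Base: (Bearing, amt=1).
Iteration 1: components of {Bearing} -> Arm = 1*1 = 1.
Iteration 2: components of {Arm} -> Housing = 1*5 = 5, Seal = 1*4 = 4.
Iteration 3: components of {Housing,Seal} -> Cap = 5*4 = 20, Ring = 4*1 = 4.
Iteration 4: components of {Cap,Ring} -> Clip = 20*5 = 100, Gizmo = 4*5 = 20, Shaft = 20*4 = 80.
Iteration 5: no further components; recursion stops.
Total rows emitted: 9.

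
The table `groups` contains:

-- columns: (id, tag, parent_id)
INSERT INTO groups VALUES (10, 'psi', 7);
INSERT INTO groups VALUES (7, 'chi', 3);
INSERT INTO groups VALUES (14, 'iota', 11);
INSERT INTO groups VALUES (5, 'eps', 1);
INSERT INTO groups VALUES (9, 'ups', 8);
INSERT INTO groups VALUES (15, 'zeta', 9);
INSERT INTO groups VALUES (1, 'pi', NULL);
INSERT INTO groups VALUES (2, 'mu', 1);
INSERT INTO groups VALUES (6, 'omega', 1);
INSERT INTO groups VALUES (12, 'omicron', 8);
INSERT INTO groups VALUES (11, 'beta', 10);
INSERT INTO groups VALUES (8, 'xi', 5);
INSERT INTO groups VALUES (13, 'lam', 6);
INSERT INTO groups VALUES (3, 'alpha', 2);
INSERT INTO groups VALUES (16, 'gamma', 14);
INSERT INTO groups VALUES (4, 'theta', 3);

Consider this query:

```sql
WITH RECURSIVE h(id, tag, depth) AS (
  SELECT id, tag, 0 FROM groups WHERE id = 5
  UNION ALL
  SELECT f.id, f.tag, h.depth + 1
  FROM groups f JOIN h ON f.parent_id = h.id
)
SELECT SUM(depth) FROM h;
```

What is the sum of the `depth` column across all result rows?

8

Base: id=5 (eps) at depth 0.
Iteration 1: rows with parent_id in {5} -> xi (id 8, depth 1).
Iteration 2: rows with parent_id in {8} -> ups (id 9, depth 2), omicron (id 12, depth 2).
Iteration 3: rows with parent_id in {9,12} -> zeta (id 15, depth 3).
Iteration 4: no rows with parent_id in {15}; recursion stops.
SUM(depth) = 0 + 1 + 2 + 2 + 3 = 8.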